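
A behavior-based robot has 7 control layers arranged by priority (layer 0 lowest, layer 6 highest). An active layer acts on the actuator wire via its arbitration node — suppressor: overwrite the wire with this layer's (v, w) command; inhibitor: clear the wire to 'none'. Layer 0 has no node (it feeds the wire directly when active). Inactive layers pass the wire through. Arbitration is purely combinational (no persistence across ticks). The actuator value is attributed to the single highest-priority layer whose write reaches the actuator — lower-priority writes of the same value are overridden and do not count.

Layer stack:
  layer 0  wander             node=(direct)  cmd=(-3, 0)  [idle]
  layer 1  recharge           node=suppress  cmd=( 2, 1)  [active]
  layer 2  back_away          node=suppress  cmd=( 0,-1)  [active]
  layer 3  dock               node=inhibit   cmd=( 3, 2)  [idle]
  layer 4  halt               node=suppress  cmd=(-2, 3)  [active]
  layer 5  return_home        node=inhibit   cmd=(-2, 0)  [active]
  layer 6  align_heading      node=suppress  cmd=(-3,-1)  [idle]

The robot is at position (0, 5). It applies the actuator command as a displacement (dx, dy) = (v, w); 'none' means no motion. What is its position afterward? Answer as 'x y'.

0 5

layer 0 (wander) idle — none
layer 1 (recharge) active — suppresses: (2, 1)
layer 2 (back_away) active — suppresses: (0, -1)
layer 3 (dock) idle — unchanged: (0, -1)
layer 4 (halt) active — suppresses: (-2, 3)
layer 5 (return_home) active — inhibits: none
layer 6 (align_heading) idle — unchanged: none
→ actuator none
position: (0, 5) + none = (0, 5)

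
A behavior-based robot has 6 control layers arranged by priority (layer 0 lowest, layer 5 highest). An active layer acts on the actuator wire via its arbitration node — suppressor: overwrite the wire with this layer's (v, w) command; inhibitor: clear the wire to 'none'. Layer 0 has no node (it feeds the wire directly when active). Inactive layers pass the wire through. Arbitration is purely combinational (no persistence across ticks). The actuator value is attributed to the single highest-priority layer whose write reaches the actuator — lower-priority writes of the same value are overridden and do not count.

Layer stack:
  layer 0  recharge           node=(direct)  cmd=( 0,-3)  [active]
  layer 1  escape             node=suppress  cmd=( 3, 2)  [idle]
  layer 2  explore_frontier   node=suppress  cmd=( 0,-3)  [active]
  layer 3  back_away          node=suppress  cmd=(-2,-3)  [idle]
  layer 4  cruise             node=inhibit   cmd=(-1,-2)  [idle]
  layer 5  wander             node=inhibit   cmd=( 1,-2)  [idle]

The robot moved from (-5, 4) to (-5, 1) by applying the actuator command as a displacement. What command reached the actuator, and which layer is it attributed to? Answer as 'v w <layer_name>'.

0 -3 explore_frontier

displacement = (-5, 1) − (-5, 4) = (0, -3)
layer 0 (recharge) active — direct: (0, -3)
layer 1 (escape) idle — unchanged: (0, -3)
layer 2 (explore_frontier) active — suppresses: (0, -3)
layer 3 (back_away) idle — unchanged: (0, -3)
layer 4 (cruise) idle — unchanged: (0, -3)
layer 5 (wander) idle — unchanged: (0, -3)
→ actuator (0, -3) — from layer 2 (explore_frontier)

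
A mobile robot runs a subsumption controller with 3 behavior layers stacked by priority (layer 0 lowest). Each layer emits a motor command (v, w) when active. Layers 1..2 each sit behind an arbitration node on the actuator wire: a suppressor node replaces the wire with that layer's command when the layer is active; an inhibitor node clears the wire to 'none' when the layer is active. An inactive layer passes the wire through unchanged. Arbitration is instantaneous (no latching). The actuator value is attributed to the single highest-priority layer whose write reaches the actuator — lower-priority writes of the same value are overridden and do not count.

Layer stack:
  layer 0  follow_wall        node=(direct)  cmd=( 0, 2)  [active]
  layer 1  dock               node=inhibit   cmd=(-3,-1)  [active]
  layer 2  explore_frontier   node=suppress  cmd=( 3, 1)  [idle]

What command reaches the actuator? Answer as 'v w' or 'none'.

none

layer 0 (follow_wall) active — direct: (0, 2)
layer 1 (dock) active — inhibits: none
layer 2 (explore_frontier) idle — unchanged: none
→ actuator none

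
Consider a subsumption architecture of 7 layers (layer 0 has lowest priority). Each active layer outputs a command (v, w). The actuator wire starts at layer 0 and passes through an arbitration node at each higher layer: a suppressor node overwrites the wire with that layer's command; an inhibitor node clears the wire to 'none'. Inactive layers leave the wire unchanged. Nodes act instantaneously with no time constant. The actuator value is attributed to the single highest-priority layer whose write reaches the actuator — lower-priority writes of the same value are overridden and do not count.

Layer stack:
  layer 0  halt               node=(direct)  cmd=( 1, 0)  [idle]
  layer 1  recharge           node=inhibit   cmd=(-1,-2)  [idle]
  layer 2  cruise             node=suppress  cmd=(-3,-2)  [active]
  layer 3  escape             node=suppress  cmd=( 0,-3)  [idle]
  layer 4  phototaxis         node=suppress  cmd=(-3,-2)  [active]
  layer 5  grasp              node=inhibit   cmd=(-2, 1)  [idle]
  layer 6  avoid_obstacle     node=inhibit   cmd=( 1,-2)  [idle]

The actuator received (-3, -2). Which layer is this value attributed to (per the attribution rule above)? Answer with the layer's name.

phototaxis

[0] halt off; wire := none
[1] recharge off; pass none
[2] cruise on (suppress); wire := (-3, -2)
[3] escape off; pass (-3, -2)
[4] phototaxis on (suppress); wire := (-3, -2)
[5] grasp off; pass (-3, -2)
[6] avoid_obstacle off; pass (-3, -2)
output (-3, -2)
last writer: layer 4 = phototaxis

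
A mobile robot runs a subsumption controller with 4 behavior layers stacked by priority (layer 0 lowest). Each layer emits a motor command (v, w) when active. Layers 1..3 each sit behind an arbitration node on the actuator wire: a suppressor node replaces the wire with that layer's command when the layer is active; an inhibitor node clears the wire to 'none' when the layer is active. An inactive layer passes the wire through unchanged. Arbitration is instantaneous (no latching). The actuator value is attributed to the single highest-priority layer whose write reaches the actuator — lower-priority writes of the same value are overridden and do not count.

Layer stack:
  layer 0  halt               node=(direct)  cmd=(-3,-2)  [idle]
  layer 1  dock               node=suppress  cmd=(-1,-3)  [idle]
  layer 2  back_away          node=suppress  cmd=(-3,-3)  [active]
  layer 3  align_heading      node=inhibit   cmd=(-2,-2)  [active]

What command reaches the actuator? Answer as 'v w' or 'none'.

L0 halt: idle → wire = none
L1 dock: idle → wire stays none
L2 back_away: active, suppressor → wire = (-3, -3)
L3 align_heading: active, inhibitor → wire = none
actuator = none

none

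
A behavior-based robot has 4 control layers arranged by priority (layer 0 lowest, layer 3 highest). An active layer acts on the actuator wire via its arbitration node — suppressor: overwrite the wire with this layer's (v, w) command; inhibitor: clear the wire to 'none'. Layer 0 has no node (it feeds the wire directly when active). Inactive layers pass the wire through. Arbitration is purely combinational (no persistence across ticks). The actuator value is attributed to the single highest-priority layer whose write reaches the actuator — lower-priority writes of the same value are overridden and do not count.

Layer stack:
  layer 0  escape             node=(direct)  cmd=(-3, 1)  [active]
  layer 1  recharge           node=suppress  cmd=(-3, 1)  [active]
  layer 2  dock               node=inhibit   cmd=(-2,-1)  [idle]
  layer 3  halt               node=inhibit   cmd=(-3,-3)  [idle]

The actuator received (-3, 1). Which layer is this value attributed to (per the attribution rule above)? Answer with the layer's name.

recharge

[0] escape on; wire := (-3, 1)
[1] recharge on (suppress); wire := (-3, 1)
[2] dock off; pass (-3, 1)
[3] halt off; pass (-3, 1)
output (-3, 1)
last writer: layer 1 = recharge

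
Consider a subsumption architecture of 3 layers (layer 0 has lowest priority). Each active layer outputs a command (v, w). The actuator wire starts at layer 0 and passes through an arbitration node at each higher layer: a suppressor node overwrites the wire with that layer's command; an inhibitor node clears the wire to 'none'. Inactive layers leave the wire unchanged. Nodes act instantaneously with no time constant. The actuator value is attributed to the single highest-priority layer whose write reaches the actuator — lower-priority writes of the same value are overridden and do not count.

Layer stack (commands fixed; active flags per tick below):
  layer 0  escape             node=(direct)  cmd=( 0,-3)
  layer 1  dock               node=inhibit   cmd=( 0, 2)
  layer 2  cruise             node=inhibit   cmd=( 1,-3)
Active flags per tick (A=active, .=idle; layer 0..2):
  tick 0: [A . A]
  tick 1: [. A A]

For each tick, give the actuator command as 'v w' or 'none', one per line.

tick 0:
  L0 escape: active, feeds wire = (0, -3)
  L1 dock: idle → wire stays (0, -3)
  L2 cruise: active, inhibitor → wire = none
  actuator = none
tick 1:
  L0 escape: idle → wire = none
  L1 dock: active, inhibitor → wire = none
  L2 cruise: active, inhibitor → wire = none
  actuator = none

none
none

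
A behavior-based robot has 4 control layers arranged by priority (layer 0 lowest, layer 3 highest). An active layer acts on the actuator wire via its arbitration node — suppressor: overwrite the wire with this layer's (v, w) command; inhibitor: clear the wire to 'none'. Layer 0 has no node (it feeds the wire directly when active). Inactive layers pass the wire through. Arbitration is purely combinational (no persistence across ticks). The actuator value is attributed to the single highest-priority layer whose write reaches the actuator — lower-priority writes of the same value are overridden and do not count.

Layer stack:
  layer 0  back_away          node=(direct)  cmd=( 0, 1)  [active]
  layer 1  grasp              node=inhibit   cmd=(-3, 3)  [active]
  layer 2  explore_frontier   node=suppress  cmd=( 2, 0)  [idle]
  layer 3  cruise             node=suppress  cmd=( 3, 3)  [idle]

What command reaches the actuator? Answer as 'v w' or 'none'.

none

[0] back_away on; wire := (0, 1)
[1] grasp on (inhibit); wire := none
[2] explore_frontier off; pass none
[3] cruise off; pass none
output none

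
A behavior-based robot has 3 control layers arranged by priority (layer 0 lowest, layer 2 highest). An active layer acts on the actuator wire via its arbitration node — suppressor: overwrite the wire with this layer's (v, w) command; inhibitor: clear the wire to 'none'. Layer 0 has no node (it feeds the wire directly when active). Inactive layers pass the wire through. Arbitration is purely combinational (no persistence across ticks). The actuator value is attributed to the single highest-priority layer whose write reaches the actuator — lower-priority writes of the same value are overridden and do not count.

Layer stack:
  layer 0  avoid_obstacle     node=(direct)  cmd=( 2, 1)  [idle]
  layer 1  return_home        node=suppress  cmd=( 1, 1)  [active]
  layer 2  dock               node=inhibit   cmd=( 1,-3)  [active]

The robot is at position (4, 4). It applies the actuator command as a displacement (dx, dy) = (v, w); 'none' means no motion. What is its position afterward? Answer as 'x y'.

4 4

[0] avoid_obstacle off; wire := none
[1] return_home on (suppress); wire := (1, 1)
[2] dock on (inhibit); wire := none
output none
position: (4, 4) + none = (4, 4)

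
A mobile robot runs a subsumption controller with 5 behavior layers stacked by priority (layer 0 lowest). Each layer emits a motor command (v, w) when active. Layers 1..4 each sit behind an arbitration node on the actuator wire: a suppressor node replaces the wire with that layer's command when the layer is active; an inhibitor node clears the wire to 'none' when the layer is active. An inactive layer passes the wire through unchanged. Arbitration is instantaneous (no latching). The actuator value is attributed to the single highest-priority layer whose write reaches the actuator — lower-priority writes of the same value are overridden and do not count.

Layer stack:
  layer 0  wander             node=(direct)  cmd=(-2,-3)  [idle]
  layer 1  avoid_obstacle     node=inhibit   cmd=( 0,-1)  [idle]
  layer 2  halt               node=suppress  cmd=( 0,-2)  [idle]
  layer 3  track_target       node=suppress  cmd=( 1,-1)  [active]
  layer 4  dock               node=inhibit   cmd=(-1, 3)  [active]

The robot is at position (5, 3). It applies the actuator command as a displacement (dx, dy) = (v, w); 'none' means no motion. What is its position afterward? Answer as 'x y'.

5 3

[0] wander off; wire := none
[1] avoid_obstacle off; pass none
[2] halt off; pass none
[3] track_target on (suppress); wire := (1, -1)
[4] dock on (inhibit); wire := none
output none
position: (5, 3) + none = (5, 3)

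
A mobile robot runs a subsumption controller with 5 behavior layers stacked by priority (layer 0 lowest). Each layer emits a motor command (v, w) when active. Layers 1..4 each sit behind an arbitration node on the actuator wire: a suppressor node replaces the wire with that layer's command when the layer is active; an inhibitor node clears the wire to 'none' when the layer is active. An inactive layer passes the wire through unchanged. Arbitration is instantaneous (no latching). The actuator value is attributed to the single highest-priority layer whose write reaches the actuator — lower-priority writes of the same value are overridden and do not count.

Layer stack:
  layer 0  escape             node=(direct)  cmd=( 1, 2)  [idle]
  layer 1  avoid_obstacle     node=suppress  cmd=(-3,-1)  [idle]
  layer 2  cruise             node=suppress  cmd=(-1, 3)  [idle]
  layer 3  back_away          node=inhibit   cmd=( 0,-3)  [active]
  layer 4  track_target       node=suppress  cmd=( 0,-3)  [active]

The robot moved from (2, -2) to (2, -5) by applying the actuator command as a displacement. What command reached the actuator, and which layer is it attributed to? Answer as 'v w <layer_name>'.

0 -3 track_target

displacement = (2, -5) − (2, -2) = (0, -3)
layer 0 (escape) idle — none
layer 1 (avoid_obstacle) idle — unchanged: none
layer 2 (cruise) idle — unchanged: none
layer 3 (back_away) active — inhibits: none
layer 4 (track_target) active — suppresses: (0, -3)
→ actuator (0, -3) — from layer 4 (track_target)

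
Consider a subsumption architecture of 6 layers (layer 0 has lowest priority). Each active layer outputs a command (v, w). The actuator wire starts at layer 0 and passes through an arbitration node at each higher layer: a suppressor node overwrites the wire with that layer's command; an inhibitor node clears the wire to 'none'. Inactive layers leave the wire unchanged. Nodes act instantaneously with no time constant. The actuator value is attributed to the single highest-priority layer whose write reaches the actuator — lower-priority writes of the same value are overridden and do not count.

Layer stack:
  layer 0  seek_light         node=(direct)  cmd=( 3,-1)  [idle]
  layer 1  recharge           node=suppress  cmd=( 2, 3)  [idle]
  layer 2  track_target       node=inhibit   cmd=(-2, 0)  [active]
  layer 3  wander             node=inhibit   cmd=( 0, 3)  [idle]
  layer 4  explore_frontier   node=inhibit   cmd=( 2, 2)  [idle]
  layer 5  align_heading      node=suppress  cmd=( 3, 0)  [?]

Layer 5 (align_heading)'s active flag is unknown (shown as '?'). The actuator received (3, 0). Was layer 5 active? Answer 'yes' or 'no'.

yes

If layer 5 is active=yes:
  actuator would be (3, 0)
If layer 5 is active=no:
  actuator would be none
Observed (3, 0), so layer 5 was active.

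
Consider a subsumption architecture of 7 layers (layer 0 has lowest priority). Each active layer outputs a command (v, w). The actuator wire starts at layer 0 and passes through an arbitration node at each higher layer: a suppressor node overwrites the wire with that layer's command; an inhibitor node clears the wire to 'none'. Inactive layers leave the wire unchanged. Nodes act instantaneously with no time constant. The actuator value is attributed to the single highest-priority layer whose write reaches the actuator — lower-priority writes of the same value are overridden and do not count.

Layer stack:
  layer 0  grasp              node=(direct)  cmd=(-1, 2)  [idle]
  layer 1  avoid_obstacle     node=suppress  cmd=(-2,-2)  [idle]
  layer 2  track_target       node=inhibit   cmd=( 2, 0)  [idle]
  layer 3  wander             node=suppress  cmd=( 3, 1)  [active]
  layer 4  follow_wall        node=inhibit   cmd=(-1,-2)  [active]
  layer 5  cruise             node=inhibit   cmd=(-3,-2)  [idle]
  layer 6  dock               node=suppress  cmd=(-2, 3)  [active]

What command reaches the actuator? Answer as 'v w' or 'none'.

-2 3

layer 0 (grasp) idle — none
layer 1 (avoid_obstacle) idle — unchanged: none
layer 2 (track_target) idle — unchanged: none
layer 3 (wander) active — suppresses: (3, 1)
layer 4 (follow_wall) active — inhibits: none
layer 5 (cruise) idle — unchanged: none
layer 6 (dock) active — suppresses: (-2, 3)
→ actuator (-2, 3)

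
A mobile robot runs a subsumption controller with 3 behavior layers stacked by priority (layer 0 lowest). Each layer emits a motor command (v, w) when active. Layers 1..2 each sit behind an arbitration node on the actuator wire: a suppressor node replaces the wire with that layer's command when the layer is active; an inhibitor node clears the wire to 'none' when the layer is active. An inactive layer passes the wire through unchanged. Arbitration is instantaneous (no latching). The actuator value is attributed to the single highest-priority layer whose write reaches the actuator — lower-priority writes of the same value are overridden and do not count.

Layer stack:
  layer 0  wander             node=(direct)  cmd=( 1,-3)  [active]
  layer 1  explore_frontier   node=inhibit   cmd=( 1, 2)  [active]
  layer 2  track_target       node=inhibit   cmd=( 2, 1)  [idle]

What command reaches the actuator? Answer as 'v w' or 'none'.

L0 wander: active, feeds wire = (1, -3)
L1 explore_frontier: active, inhibitor → wire = none
L2 track_target: idle → wire stays none
actuator = none

none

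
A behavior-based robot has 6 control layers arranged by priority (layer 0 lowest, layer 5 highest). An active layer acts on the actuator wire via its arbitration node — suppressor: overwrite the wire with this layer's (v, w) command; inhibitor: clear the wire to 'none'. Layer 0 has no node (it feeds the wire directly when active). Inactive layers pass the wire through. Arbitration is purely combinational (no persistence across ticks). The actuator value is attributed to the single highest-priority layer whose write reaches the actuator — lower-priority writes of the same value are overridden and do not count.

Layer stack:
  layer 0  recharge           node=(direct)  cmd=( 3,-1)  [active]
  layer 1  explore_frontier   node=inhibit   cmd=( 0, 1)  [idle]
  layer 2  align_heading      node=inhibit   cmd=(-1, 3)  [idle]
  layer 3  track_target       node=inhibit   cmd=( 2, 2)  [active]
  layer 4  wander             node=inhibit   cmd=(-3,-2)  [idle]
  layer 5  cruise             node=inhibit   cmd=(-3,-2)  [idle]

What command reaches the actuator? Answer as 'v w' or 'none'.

none

layer 0 (recharge) active — direct: (3, -1)
layer 1 (explore_frontier) idle — unchanged: (3, -1)
layer 2 (align_heading) idle — unchanged: (3, -1)
layer 3 (track_target) active — inhibits: none
layer 4 (wander) idle — unchanged: none
layer 5 (cruise) idle — unchanged: none
→ actuator none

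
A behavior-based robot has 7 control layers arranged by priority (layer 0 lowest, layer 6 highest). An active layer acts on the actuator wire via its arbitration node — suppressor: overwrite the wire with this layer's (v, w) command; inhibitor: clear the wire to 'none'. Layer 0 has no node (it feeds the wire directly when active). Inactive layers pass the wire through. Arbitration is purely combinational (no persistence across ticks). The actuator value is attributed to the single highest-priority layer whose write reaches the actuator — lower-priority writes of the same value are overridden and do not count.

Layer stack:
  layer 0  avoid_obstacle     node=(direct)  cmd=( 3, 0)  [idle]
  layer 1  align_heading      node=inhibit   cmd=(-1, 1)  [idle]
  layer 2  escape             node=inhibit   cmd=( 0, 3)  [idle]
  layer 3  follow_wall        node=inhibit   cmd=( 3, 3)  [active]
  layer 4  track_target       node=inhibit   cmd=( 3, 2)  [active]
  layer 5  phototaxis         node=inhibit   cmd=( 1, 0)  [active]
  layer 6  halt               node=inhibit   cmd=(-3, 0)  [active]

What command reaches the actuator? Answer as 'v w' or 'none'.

L0 avoid_obstacle: idle → wire = none
L1 align_heading: idle → wire stays none
L2 escape: idle → wire stays none
L3 follow_wall: active, inhibitor → wire = none
L4 track_target: active, inhibitor → wire = none
L5 phototaxis: active, inhibitor → wire = none
L6 halt: active, inhibitor → wire = none
actuator = none

none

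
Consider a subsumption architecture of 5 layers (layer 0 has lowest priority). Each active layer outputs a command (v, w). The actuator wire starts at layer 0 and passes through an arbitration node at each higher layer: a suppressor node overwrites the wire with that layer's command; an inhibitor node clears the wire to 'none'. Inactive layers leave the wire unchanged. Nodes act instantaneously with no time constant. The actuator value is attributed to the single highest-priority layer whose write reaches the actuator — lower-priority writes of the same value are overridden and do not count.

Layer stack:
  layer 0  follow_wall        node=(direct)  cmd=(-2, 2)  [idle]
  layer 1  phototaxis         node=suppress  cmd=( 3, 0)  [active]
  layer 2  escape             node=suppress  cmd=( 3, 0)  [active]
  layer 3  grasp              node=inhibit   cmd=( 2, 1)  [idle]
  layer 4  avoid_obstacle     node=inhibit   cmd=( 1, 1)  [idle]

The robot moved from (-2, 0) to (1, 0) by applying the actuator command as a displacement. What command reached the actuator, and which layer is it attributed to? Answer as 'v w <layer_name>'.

displacement = (1, 0) − (-2, 0) = (3, 0)
layer 0 (follow_wall) idle — none
layer 1 (phototaxis) active — suppresses: (3, 0)
layer 2 (escape) active — suppresses: (3, 0)
layer 3 (grasp) idle — unchanged: (3, 0)
layer 4 (avoid_obstacle) idle — unchanged: (3, 0)
→ actuator (3, 0) — from layer 2 (escape)

3 0 escape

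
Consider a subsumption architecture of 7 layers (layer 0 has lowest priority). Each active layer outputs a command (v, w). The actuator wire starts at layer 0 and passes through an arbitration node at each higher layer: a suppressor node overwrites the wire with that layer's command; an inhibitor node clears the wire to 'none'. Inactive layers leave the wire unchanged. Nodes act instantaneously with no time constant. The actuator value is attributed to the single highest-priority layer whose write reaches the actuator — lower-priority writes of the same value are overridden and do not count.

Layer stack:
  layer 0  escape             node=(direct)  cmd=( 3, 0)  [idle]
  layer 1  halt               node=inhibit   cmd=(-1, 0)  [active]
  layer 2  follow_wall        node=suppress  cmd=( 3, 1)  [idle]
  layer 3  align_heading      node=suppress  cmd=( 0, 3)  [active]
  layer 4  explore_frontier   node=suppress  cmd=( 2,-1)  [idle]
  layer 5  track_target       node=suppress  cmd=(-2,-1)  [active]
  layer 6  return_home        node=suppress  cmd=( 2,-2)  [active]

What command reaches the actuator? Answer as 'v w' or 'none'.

layer 0 (escape) idle — none
layer 1 (halt) active — inhibits: none
layer 2 (follow_wall) idle — unchanged: none
layer 3 (align_heading) active — suppresses: (0, 3)
layer 4 (explore_frontier) idle — unchanged: (0, 3)
layer 5 (track_target) active — suppresses: (-2, -1)
layer 6 (return_home) active — suppresses: (2, -2)
→ actuator (2, -2)

2 -2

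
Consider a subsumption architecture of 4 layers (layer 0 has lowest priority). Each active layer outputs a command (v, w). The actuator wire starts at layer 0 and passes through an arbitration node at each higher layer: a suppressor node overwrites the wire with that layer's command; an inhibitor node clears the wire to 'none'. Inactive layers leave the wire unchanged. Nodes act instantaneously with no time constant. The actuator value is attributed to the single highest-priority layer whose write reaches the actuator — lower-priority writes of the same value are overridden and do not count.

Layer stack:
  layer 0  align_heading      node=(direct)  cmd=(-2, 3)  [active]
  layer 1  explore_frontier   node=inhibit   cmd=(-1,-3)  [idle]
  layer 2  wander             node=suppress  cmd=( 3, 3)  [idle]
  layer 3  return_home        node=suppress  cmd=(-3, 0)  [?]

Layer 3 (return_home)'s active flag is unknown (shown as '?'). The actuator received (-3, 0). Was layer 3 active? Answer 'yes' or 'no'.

If layer 3 is active=yes:
  actuator would be (-3, 0)
If layer 3 is active=no:
  actuator would be (-2, 3)
Observed (-3, 0), so layer 3 was active.

yes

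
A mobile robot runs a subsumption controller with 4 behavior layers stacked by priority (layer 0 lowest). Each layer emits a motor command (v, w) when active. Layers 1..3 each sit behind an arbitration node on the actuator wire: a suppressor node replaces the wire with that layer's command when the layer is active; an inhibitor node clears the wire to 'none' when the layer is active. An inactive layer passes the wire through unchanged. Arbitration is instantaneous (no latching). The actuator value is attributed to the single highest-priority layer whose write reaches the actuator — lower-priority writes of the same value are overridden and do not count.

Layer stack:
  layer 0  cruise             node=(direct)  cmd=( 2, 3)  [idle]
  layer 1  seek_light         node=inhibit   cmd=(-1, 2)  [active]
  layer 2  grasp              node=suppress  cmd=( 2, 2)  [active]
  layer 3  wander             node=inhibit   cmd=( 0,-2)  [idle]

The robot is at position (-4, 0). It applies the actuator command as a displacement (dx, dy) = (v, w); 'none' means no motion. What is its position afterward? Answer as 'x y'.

-2 2

L0 cruise: idle → wire = none
L1 seek_light: active, inhibitor → wire = none
L2 grasp: active, suppressor → wire = (2, 2)
L3 wander: idle → wire stays (2, 2)
actuator = (2, 2)
position: (-4, 0) + (2, 2) = (-2, 2)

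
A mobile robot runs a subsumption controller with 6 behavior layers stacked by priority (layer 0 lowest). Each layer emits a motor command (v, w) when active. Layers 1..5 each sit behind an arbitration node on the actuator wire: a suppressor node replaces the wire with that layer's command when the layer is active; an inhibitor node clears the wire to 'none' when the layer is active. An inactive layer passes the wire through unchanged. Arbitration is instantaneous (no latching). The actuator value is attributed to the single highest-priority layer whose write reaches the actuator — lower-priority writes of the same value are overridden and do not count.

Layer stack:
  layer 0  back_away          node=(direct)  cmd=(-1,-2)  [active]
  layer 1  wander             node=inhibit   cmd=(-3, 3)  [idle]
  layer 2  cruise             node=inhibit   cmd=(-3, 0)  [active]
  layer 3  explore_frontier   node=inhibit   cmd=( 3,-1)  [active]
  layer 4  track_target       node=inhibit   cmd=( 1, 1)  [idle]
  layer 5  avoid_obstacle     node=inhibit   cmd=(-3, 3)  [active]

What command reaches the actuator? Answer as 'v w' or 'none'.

none

L0 back_away: active, feeds wire = (-1, -2)
L1 wander: idle → wire stays (-1, -2)
L2 cruise: active, inhibitor → wire = none
L3 explore_frontier: active, inhibitor → wire = none
L4 track_target: idle → wire stays none
L5 avoid_obstacle: active, inhibitor → wire = none
actuator = none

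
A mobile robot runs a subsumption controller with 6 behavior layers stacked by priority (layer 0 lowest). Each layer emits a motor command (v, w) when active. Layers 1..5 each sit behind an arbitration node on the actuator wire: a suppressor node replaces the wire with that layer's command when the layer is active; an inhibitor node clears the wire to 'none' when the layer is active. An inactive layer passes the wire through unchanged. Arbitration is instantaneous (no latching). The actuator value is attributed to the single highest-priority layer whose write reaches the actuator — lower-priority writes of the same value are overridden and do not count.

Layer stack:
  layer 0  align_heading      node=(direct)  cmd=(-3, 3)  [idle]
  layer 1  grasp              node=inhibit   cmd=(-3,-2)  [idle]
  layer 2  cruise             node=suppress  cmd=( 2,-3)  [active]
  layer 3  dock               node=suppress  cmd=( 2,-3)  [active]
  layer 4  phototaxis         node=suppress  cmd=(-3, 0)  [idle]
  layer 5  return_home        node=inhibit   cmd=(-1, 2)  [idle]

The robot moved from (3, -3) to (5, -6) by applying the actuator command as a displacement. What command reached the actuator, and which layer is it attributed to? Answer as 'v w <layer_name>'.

displacement = (5, -6) − (3, -3) = (2, -3)
layer 0 (align_heading) idle — none
layer 1 (grasp) idle — unchanged: none
layer 2 (cruise) active — suppresses: (2, -3)
layer 3 (dock) active — suppresses: (2, -3)
layer 4 (phototaxis) idle — unchanged: (2, -3)
layer 5 (return_home) idle — unchanged: (2, -3)
→ actuator (2, -3) — from layer 3 (dock)

2 -3 dock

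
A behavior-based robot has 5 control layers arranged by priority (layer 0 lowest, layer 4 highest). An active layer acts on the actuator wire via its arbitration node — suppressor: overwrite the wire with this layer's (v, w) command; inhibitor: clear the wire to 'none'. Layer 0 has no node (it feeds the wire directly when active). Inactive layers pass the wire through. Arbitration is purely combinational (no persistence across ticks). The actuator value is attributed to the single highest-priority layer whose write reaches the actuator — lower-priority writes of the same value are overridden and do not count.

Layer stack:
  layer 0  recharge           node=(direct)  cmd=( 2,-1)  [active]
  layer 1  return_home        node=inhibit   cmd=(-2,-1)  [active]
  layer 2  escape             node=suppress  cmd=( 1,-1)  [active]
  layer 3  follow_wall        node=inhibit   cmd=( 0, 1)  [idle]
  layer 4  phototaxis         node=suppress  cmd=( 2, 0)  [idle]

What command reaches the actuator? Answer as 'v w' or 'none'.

L0 recharge: active, feeds wire = (2, -1)
L1 return_home: active, inhibitor → wire = none
L2 escape: active, suppressor → wire = (1, -1)
L3 follow_wall: idle → wire stays (1, -1)
L4 phototaxis: idle → wire stays (1, -1)
actuator = (1, -1)

1 -1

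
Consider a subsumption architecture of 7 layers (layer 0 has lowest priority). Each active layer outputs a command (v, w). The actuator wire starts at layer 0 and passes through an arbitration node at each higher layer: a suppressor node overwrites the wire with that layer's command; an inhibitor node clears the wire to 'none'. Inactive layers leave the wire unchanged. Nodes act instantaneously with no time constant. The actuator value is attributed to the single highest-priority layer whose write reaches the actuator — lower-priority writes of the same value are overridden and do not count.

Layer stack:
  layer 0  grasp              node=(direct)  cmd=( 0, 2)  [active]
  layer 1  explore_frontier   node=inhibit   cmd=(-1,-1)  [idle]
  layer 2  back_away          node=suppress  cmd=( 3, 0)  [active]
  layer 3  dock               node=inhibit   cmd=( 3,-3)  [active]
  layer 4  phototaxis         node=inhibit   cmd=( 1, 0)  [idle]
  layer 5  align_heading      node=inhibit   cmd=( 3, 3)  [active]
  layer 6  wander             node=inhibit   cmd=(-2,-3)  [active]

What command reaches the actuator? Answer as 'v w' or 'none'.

L0 grasp: active, feeds wire = (0, 2)
L1 explore_frontier: idle → wire stays (0, 2)
L2 back_away: active, suppressor → wire = (3, 0)
L3 dock: active, inhibitor → wire = none
L4 phototaxis: idle → wire stays none
L5 align_heading: active, inhibitor → wire = none
L6 wander: active, inhibitor → wire = none
actuator = none

none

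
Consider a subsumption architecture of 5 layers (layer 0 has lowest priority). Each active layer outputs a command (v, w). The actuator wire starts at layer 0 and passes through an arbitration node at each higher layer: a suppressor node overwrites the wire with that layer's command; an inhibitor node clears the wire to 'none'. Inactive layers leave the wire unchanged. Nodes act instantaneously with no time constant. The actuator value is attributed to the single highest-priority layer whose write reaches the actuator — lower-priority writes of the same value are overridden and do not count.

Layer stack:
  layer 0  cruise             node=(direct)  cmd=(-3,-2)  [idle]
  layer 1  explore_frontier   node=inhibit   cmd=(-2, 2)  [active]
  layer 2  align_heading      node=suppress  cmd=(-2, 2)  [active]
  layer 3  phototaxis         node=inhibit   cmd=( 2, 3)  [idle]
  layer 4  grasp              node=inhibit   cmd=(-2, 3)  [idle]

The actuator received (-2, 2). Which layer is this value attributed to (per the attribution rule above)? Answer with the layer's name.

layer 0 (cruise) idle — none
layer 1 (explore_frontier) active — inhibits: none
layer 2 (align_heading) active — suppresses: (-2, 2)
layer 3 (phototaxis) idle — unchanged: (-2, 2)
layer 4 (grasp) idle — unchanged: (-2, 2)
→ actuator (-2, 2)
last writer: layer 2 = align_heading

align_heading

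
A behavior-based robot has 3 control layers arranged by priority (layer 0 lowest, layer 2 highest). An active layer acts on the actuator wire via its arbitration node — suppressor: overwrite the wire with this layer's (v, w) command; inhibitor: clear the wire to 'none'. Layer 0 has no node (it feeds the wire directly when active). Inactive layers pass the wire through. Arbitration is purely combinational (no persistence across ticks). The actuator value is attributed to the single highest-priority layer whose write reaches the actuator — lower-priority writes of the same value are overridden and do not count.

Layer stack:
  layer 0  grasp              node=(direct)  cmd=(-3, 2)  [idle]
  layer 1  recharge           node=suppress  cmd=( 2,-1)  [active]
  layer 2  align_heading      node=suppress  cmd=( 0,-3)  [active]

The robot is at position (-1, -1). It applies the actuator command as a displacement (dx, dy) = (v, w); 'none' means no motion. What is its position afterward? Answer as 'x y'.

-1 -4

[0] grasp off; wire := none
[1] recharge on (suppress); wire := (2, -1)
[2] align_heading on (suppress); wire := (0, -3)
output (0, -3)
position: (-1, -1) + (0, -3) = (-1, -4)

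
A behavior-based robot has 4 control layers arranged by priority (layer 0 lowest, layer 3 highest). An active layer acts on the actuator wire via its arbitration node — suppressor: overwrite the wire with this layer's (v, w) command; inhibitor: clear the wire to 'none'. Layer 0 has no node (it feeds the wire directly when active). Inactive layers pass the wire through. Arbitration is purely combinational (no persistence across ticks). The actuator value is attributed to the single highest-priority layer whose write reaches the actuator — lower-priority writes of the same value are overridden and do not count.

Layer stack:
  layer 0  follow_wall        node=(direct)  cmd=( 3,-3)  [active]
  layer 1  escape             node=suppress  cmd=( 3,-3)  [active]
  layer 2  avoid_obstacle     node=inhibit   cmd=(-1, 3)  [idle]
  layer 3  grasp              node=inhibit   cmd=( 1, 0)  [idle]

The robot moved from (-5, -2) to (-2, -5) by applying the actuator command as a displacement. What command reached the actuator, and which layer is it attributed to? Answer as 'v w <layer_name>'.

displacement = (-2, -5) − (-5, -2) = (3, -3)
[0] follow_wall on; wire := (3, -3)
[1] escape on (suppress); wire := (3, -3)
[2] avoid_obstacle off; pass (3, -3)
[3] grasp off; pass (3, -3)
output (3, -3) — from layer 1 (escape)

3 -3 escape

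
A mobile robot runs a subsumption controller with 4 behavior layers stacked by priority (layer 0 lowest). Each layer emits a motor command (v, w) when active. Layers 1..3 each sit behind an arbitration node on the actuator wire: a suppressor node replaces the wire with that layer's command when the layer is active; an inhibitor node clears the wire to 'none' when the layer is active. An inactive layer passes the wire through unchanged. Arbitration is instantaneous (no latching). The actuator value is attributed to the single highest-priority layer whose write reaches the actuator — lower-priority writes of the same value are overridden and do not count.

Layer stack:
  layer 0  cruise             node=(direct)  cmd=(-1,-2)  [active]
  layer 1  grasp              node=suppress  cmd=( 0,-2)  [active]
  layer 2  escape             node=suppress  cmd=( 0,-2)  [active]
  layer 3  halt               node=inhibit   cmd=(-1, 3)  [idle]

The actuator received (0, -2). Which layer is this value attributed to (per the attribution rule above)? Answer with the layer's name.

escape

L0 cruise: active, feeds wire = (-1, -2)
L1 grasp: active, suppressor → wire = (0, -2)
L2 escape: active, suppressor → wire = (0, -2)
L3 halt: idle → wire stays (0, -2)
actuator = (0, -2)
last writer: layer 2 = escape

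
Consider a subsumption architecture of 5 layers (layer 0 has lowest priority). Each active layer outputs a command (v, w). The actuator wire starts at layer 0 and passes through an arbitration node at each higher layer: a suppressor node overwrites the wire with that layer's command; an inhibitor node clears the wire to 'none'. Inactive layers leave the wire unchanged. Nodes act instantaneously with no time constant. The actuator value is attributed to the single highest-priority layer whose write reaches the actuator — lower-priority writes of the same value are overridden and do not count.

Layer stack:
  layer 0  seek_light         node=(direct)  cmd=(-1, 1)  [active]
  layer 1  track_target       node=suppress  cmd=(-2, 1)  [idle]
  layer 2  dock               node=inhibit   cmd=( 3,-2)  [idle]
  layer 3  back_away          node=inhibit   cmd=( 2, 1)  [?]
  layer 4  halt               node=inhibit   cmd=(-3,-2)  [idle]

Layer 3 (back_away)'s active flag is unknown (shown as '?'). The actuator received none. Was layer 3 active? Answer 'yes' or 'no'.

yes

If layer 3 is active=yes:
  actuator would be none
If layer 3 is active=no:
  actuator would be (-1, 1)
Observed none, so layer 3 was active.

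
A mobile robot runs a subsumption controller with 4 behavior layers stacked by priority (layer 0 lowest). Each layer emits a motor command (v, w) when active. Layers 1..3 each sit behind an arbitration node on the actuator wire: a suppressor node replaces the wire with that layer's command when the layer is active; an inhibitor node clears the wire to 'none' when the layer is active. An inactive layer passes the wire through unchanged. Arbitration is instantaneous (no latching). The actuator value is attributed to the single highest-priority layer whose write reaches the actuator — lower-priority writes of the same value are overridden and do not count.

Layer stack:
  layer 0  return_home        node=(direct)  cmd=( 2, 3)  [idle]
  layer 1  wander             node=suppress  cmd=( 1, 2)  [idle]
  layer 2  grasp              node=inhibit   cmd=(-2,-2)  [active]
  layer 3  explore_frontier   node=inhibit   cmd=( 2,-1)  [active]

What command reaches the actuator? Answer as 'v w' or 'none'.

none

L0 return_home: idle → wire = none
L1 wander: idle → wire stays none
L2 grasp: active, inhibitor → wire = none
L3 explore_frontier: active, inhibitor → wire = none
actuator = none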